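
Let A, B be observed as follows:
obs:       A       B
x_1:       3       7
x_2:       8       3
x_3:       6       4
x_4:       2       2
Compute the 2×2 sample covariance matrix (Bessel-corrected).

Step 1 — column means:
  mean(A) = (3 + 8 + 6 + 2) / 4 = 19/4 = 4.75
  mean(B) = (7 + 3 + 4 + 2) / 4 = 16/4 = 4

Step 2 — sample covariance S[i,j] = (1/(n-1)) · Σ_k (x_{k,i} - mean_i) · (x_{k,j} - mean_j), with n-1 = 3.
  S[A,A] = ((-1.75)·(-1.75) + (3.25)·(3.25) + (1.25)·(1.25) + (-2.75)·(-2.75)) / 3 = 22.75/3 = 7.5833
  S[A,B] = ((-1.75)·(3) + (3.25)·(-1) + (1.25)·(0) + (-2.75)·(-2)) / 3 = -3/3 = -1
  S[B,B] = ((3)·(3) + (-1)·(-1) + (0)·(0) + (-2)·(-2)) / 3 = 14/3 = 4.6667

S is symmetric (S[j,i] = S[i,j]). Assembling:

S = [[7.5833, -1],
 [-1, 4.6667]]


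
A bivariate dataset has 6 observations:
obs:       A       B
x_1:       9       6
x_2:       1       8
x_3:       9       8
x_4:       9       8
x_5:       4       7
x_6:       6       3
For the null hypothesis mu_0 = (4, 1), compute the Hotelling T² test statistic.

Step 1 — sample mean vector:
  mean(A) = (9 + 1 + 9 + 9 + 4 + 6) / 6 = 38/6 = 6.3333
  mean(B) = (6 + 8 + 8 + 8 + 7 + 3) / 6 = 40/6 = 6.6667
  x̄ = (6.3333, 6.6667),  deviation x̄ - mu_0 = (6.3333, 6.6667) - (4, 1) = (2.3333, 5.6667).

Step 2 — sample covariance matrix, S[i,j] = (1/(n-1)) · Σ_k (x_{k,i} - mean_i) · (x_{k,j} - mean_j), divisor n-1 = 5:
  S[A,A] = ((2.6667)·(2.6667) + (-5.3333)·(-5.3333) + (2.6667)·(2.6667) + (2.6667)·(2.6667) + (-2.3333)·(-2.3333) + (-0.3333)·(-0.3333)) / 5 = 55.3333/5 = 11.0667
  S[A,B] = ((2.6667)·(-0.6667) + (-5.3333)·(1.3333) + (2.6667)·(1.3333) + (2.6667)·(1.3333) + (-2.3333)·(0.3333) + (-0.3333)·(-3.6667)) / 5 = -1.3333/5 = -0.2667
  S[B,B] = ((-0.6667)·(-0.6667) + (1.3333)·(1.3333) + (1.3333)·(1.3333) + (1.3333)·(1.3333) + (0.3333)·(0.3333) + (-3.6667)·(-3.6667)) / 5 = 19.3333/5 = 3.8667
  S = [[11.0667, -0.2667],
 [-0.2667, 3.8667]].

Step 3 — invert S. det(S) = 11.0667·3.8667 - (-0.2667)² = 42.72.
  S^{-1} = (1/det) · [[d, -b], [-b, a]] = [[0.0905, 0.0062],
 [0.0062, 0.2591]].

Step 4 — quadratic form (x̄ - mu_0)^T · S^{-1} · (x̄ - mu_0):
  S^{-1} · (x̄ - mu_0) = (0.2466, 1.4825),
  (x̄ - mu_0)^T · [...] = (2.3333)·(0.2466) + (5.6667)·(1.4825) = 8.9763.

Step 5 — scale by n: T² = 6 · 8.9763 = 53.8577.

T² ≈ 53.8577


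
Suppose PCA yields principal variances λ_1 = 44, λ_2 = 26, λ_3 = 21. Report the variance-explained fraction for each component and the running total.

Step 1 — total variance = trace(Sigma) = Σ λ_i = 44 + 26 + 21 = 91.

Step 2 — fraction explained by component i = λ_i / Σ λ:
  PC1: 44/91 = 0.4835
  PC2: 26/91 = 0.2857
  PC3: 21/91 = 0.2308

Step 3 — cumulative fraction after k components = (λ_1 + ... + λ_k) / Σ λ:
  k = 1: 44/91 = 0.4835
  k = 2: (44 + 26)/91 = 70/91 = 0.7692
  k = 3: (44 + 26 + 21)/91 = 91/91 = 1

Summary (fraction, with percent):

explained: PC1 0.4835 (48.35%), PC2 0.2857 (28.57%), PC3 0.2308 (23.08%);  cumulative: 0.4835, 0.7692, 1


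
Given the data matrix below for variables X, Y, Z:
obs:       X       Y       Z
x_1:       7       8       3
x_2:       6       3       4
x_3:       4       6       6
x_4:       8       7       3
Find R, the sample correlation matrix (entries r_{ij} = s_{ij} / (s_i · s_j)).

Step 1 — column means:
  mean(X) = (7 + 6 + 4 + 8) / 4 = 25/4 = 6.25
  mean(Y) = (8 + 3 + 6 + 7) / 4 = 24/4 = 6
  mean(Z) = (3 + 4 + 6 + 3) / 4 = 16/4 = 4

Step 2 — sample variances and covariances s[i,j] = (1/(n-1)) · Σ_k (x_{k,i} - mean_i) · (x_{k,j} - mean_j), with n-1 = 3:
  s[X,X] = ((0.75)·(0.75) + (-0.25)·(-0.25) + (-2.25)·(-2.25) + (1.75)·(1.75)) / 3 = 8.75/3 = 2.9167
  s[X,Y] = ((0.75)·(2) + (-0.25)·(-3) + (-2.25)·(0) + (1.75)·(1)) / 3 = 4/3 = 1.3333
  s[X,Z] = ((0.75)·(-1) + (-0.25)·(0) + (-2.25)·(2) + (1.75)·(-1)) / 3 = -7/3 = -2.3333
  s[Y,Y] = ((2)·(2) + (-3)·(-3) + (0)·(0) + (1)·(1)) / 3 = 14/3 = 4.6667
  s[Y,Z] = ((2)·(-1) + (-3)·(0) + (0)·(2) + (1)·(-1)) / 3 = -3/3 = -1
  s[Z,Z] = ((-1)·(-1) + (0)·(0) + (2)·(2) + (-1)·(-1)) / 3 = 6/3 = 2
  Sample standard deviations s_i = √(s[i,i]):
  s(X) = √(2.9167) = 1.7078
  s(Y) = √(4.6667) = 2.1602
  s(Z) = √(2) = 1.4142

Step 3 — r_{ij} = s_{ij} / (s_i · s_j):
  r[X,X] = 1 (diagonal).
  r[X,Y] = 1.3333 / (1.7078 · 2.1602) = 1.3333 / 3.6893 = 0.3614
  r[X,Z] = -2.3333 / (1.7078 · 1.4142) = -2.3333 / 2.4152 = -0.9661
  r[Y,Y] = 1 (diagonal).
  r[Y,Z] = -1 / (2.1602 · 1.4142) = -1 / 3.0551 = -0.3273
  r[Z,Z] = 1 (diagonal).

R is symmetric with unit diagonal. Assembling:

R = [[1, 0.3614, -0.9661],
 [0.3614, 1, -0.3273],
 [-0.9661, -0.3273, 1]]


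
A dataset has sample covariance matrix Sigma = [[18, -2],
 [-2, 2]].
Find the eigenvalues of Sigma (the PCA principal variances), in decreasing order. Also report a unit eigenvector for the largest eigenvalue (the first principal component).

Step 1 — characteristic polynomial of 2×2 Sigma:
  det(Sigma - λI) = λ² - trace · λ + det = 0.
  trace = 18 + 2 = 20, det = 18·2 - (-2)² = 32.
Step 2 — discriminant:
  Δ = trace² - 4·det = 400 - 128 = 272.
Step 3 — eigenvalues:
  λ = (trace ± √Δ)/2 = (20 ± 16.4924)/2,
  λ_1 = 18.2462,  λ_2 = 1.7538.

Step 4 — unit eigenvector for λ_1: solve (Sigma - λ_1 I)v = 0. First row:
  (18 - 18.2462)·v_x + (-2)·v_y = 0, i.e. (-0.2462)·v_x + (-2)·v_y = 0,
  so v ∝ (b, λ_1 - a) = (-2, 0.2462); multiply by -1 so the first entry is positive: u = (2, -0.2462).
  ||u|| = √((2)² + (-0.2462)²) = √(4.0606) ≈ 2.0151,
  v_1 = u/||u|| ≈ (0.9925, -0.1222) (||v_1|| = 1).

λ_1 = 18.2462,  λ_2 = 1.7538;  v_1 ≈ (0.9925, -0.1222)


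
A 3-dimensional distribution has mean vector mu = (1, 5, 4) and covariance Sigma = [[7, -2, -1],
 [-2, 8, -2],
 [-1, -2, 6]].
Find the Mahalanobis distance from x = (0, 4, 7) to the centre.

Step 1 — centre the observation: (x - mu) = (-1, -1, 3).

Step 2 — invert Sigma (cofactor / det for 3×3, or solve directly):
  Sigma^{-1} = [[0.1642, 0.0522, 0.0448],
 [0.0522, 0.153, 0.0597],
 [0.0448, 0.0597, 0.194]].

Step 3 — form the quadratic (x - mu)^T · Sigma^{-1} · (x - mu):
  Sigma^{-1} · (x - mu) = (-0.0821, -0.0261, 0.4776).
  (x - mu)^T · [Sigma^{-1} · (x - mu)] = (-1)·(-0.0821) + (-1)·(-0.0261) + (3)·(0.4776) = 1.541.

Step 4 — take square root: d = √(1.541) ≈ 1.2414.

d(x, mu) = √(1.541) ≈ 1.2414


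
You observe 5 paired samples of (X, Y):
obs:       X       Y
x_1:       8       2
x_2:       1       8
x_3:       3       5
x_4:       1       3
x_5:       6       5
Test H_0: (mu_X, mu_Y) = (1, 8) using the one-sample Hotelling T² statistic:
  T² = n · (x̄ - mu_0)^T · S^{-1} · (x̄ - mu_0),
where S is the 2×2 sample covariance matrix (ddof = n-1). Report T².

Step 1 — sample mean vector:
  mean(X) = (8 + 1 + 3 + 1 + 6) / 5 = 19/5 = 3.8
  mean(Y) = (2 + 8 + 5 + 3 + 5) / 5 = 23/5 = 4.6
  x̄ = (3.8, 4.6),  deviation x̄ - mu_0 = (3.8, 4.6) - (1, 8) = (2.8, -3.4).

Step 2 — sample covariance matrix, S[i,j] = (1/(n-1)) · Σ_k (x_{k,i} - mean_i) · (x_{k,j} - mean_j), divisor n-1 = 4:
  S[X,X] = ((4.2)·(4.2) + (-2.8)·(-2.8) + (-0.8)·(-0.8) + (-2.8)·(-2.8) + (2.2)·(2.2)) / 4 = 38.8/4 = 9.7
  S[X,Y] = ((4.2)·(-2.6) + (-2.8)·(3.4) + (-0.8)·(0.4) + (-2.8)·(-1.6) + (2.2)·(0.4)) / 4 = -15.4/4 = -3.85
  S[Y,Y] = ((-2.6)·(-2.6) + (3.4)·(3.4) + (0.4)·(0.4) + (-1.6)·(-1.6) + (0.4)·(0.4)) / 4 = 21.2/4 = 5.3
  S = [[9.7, -3.85],
 [-3.85, 5.3]].

Step 3 — invert S. det(S) = 9.7·5.3 - (-3.85)² = 36.5875.
  S^{-1} = (1/det) · [[d, -b], [-b, a]] = [[0.1449, 0.1052],
 [0.1052, 0.2651]].

Step 4 — quadratic form (x̄ - mu_0)^T · S^{-1} · (x̄ - mu_0):
  S^{-1} · (x̄ - mu_0) = (0.0478, -0.6068),
  (x̄ - mu_0)^T · [...] = (2.8)·(0.0478) + (-3.4)·(-0.6068) = 2.1969.

Step 5 — scale by n: T² = 5 · 2.1969 = 10.9846.

T² ≈ 10.9846


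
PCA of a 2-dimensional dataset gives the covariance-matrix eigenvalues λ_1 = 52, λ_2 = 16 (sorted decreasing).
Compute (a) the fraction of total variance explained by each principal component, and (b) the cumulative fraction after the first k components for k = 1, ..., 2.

Step 1 — total variance = trace(Sigma) = Σ λ_i = 52 + 16 = 68.

Step 2 — fraction explained by component i = λ_i / Σ λ:
  PC1: 52/68 = 0.7647
  PC2: 16/68 = 0.2353

Step 3 — cumulative fraction after k components = (λ_1 + ... + λ_k) / Σ λ:
  k = 1: 52/68 = 0.7647
  k = 2: (52 + 16)/68 = 68/68 = 1

Summary (fraction, with percent):

explained: PC1 0.7647 (76.47%), PC2 0.2353 (23.53%);  cumulative: 0.7647, 1


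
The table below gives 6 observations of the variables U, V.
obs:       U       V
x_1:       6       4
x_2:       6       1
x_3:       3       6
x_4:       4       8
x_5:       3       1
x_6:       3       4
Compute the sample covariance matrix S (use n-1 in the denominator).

Step 1 — column means:
  mean(U) = (6 + 6 + 3 + 4 + 3 + 3) / 6 = 25/6 = 4.1667
  mean(V) = (4 + 1 + 6 + 8 + 1 + 4) / 6 = 24/6 = 4

Step 2 — sample covariance S[i,j] = (1/(n-1)) · Σ_k (x_{k,i} - mean_i) · (x_{k,j} - mean_j), with n-1 = 5.
  S[U,U] = ((1.8333)·(1.8333) + (1.8333)·(1.8333) + (-1.1667)·(-1.1667) + (-0.1667)·(-0.1667) + (-1.1667)·(-1.1667) + (-1.1667)·(-1.1667)) / 5 = 10.8333/5 = 2.1667
  S[U,V] = ((1.8333)·(0) + (1.8333)·(-3) + (-1.1667)·(2) + (-0.1667)·(4) + (-1.1667)·(-3) + (-1.1667)·(0)) / 5 = -5/5 = -1
  S[V,V] = ((0)·(0) + (-3)·(-3) + (2)·(2) + (4)·(4) + (-3)·(-3) + (0)·(0)) / 5 = 38/5 = 7.6

S is symmetric (S[j,i] = S[i,j]). Assembling:

S = [[2.1667, -1],
 [-1, 7.6]]


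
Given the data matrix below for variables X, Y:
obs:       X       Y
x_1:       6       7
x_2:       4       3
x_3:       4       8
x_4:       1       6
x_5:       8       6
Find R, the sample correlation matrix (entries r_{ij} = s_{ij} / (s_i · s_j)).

Step 1 — column means:
  mean(X) = (6 + 4 + 4 + 1 + 8) / 5 = 23/5 = 4.6
  mean(Y) = (7 + 3 + 8 + 6 + 6) / 5 = 30/5 = 6

Step 2 — sample variances and covariances s[i,j] = (1/(n-1)) · Σ_k (x_{k,i} - mean_i) · (x_{k,j} - mean_j), with n-1 = 4:
  s[X,X] = ((1.4)·(1.4) + (-0.6)·(-0.6) + (-0.6)·(-0.6) + (-3.6)·(-3.6) + (3.4)·(3.4)) / 4 = 27.2/4 = 6.8
  s[X,Y] = ((1.4)·(1) + (-0.6)·(-3) + (-0.6)·(2) + (-3.6)·(0) + (3.4)·(0)) / 4 = 2/4 = 0.5
  s[Y,Y] = ((1)·(1) + (-3)·(-3) + (2)·(2) + (0)·(0) + (0)·(0)) / 4 = 14/4 = 3.5
  Sample standard deviations s_i = √(s[i,i]):
  s(X) = √(6.8) = 2.6077
  s(Y) = √(3.5) = 1.8708

Step 3 — r_{ij} = s_{ij} / (s_i · s_j):
  r[X,X] = 1 (diagonal).
  r[X,Y] = 0.5 / (2.6077 · 1.8708) = 0.5 / 4.8785 = 0.1025
  r[Y,Y] = 1 (diagonal).

R is symmetric with unit diagonal. Assembling:

R = [[1, 0.1025],
 [0.1025, 1]]


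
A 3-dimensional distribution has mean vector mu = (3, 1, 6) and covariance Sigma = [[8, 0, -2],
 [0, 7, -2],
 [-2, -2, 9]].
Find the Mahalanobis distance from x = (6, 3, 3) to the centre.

Step 1 — centre the observation: (x - mu) = (3, 2, -3).

Step 2 — invert Sigma (cofactor / det for 3×3, or solve directly):
  Sigma^{-1} = [[0.1329, 0.009, 0.0315],
 [0.009, 0.1532, 0.036],
 [0.0315, 0.036, 0.1261]].

Step 3 — form the quadratic (x - mu)^T · Sigma^{-1} · (x - mu):
  Sigma^{-1} · (x - mu) = (0.3221, 0.2252, -0.2117).
  (x - mu)^T · [Sigma^{-1} · (x - mu)] = (3)·(0.3221) + (2)·(0.2252) + (-3)·(-0.2117) = 2.0518.

Step 4 — take square root: d = √(2.0518) ≈ 1.4324.

d(x, mu) = √(2.0518) ≈ 1.4324


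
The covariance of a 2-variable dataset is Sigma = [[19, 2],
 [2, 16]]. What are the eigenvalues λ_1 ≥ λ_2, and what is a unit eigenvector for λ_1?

Step 1 — characteristic polynomial of 2×2 Sigma:
  det(Sigma - λI) = λ² - trace · λ + det = 0.
  trace = 19 + 16 = 35, det = 19·16 - (2)² = 300.
Step 2 — discriminant:
  Δ = trace² - 4·det = 1225 - 1200 = 25.
Step 3 — eigenvalues:
  λ = (trace ± √Δ)/2 = (35 ± 5)/2,
  λ_1 = 20,  λ_2 = 15.

Step 4 — unit eigenvector for λ_1: solve (Sigma - λ_1 I)v = 0. First row:
  (19 - 20)·v_x + (2)·v_y = 0, i.e. (-1)·v_x + (2)·v_y = 0,
  so v ∝ (b, λ_1 - a) = (2, 1) = u.
  ||u|| = √((2)² + (1)²) = √(5) ≈ 2.2361,
  v_1 = u/||u|| ≈ (0.8944, 0.4472) (||v_1|| = 1).

λ_1 = 20,  λ_2 = 15;  v_1 ≈ (0.8944, 0.4472)


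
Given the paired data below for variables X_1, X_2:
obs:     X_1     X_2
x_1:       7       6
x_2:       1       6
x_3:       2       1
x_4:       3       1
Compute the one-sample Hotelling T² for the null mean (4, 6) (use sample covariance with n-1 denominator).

Step 1 — sample mean vector:
  mean(X_1) = (7 + 1 + 2 + 3) / 4 = 13/4 = 3.25
  mean(X_2) = (6 + 6 + 1 + 1) / 4 = 14/4 = 3.5
  x̄ = (3.25, 3.5),  deviation x̄ - mu_0 = (3.25, 3.5) - (4, 6) = (-0.75, -2.5).

Step 2 — sample covariance matrix, S[i,j] = (1/(n-1)) · Σ_k (x_{k,i} - mean_i) · (x_{k,j} - mean_j), divisor n-1 = 3:
  S[X_1,X_1] = ((3.75)·(3.75) + (-2.25)·(-2.25) + (-1.25)·(-1.25) + (-0.25)·(-0.25)) / 3 = 20.75/3 = 6.9167
  S[X_1,X_2] = ((3.75)·(2.5) + (-2.25)·(2.5) + (-1.25)·(-2.5) + (-0.25)·(-2.5)) / 3 = 7.5/3 = 2.5
  S[X_2,X_2] = ((2.5)·(2.5) + (2.5)·(2.5) + (-2.5)·(-2.5) + (-2.5)·(-2.5)) / 3 = 25/3 = 8.3333
  S = [[6.9167, 2.5],
 [2.5, 8.3333]].

Step 3 — invert S. det(S) = 6.9167·8.3333 - (2.5)² = 51.3889.
  S^{-1} = (1/det) · [[d, -b], [-b, a]] = [[0.1622, -0.0486],
 [-0.0486, 0.1346]].

Step 4 — quadratic form (x̄ - mu_0)^T · S^{-1} · (x̄ - mu_0):
  S^{-1} · (x̄ - mu_0) = (0, -0.3),
  (x̄ - mu_0)^T · [...] = (-0.75)·(0) + (-2.5)·(-0.3) = 0.75.

Step 5 — scale by n: T² = 4 · 0.75 = 3.

T² ≈ 3


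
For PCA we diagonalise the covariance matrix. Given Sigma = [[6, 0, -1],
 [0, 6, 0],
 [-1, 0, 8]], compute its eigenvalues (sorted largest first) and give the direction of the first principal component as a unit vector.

Step 1 — characteristic polynomial p(λ) = det(λI - Sigma) = λ³ - tr·λ² + c_1·λ - det, where tr = trace, c_1 = sum of the principal 2×2 minors, det = det(Sigma):
  tr = 6 + 6 + 8 = 20,
  c_1 = (6·6 - (0)²) + (6·8 - (-1)²) + (6·8 - (0)²) = 36 + 47 + 48 = 131,
  det = 6·(6·8 - (0)²) - (0)·((0)·8 - (0)·(-1)) + (-1)·((0)·(0) - 6·(-1)) = 6·(48) - (0)·(0) + (-1)·(6) = 282.
  So p(λ) = λ³ - 20λ² + 131λ - 282.
Step 2 — look for an integer root (rational root theorem: any rational root is an integer divisor of 282). Testing λ = 6:
  p(6) = 216 - 720 + 786 - 282 = 0  ✓
  Dividing out (λ - 6): p(λ) = (λ - 6)(λ² - 14λ + 47).
Step 3 — remaining eigenvalues from the quadratic λ² - 14λ + 47 = 0:
  Δ = 14² - 4·47 = 196 - 188 = 8,  λ = (14 ± √8)/2 = (14 ± 2.8284)/2 ≈ 8.4142 or 5.5858.
  Sorted: λ_1 = 8.4142,  λ_2 = 6,  λ_3 = 5.5858  (check: sum = 20 = tr ✓).

Step 4 — unit eigenvector for λ_1 ≈ 8.4142: v spans the null space of (Sigma - λ_1 I), whose rows are
  r_1 = (-2.4142, 0, -1),  r_2 = (0, -2.4142, 0),  r_3 = (-1, 0, -0.4142).
  v is orthogonal to every row, so take v ∝ r_1 × r_2 = ((0)·(0) - (-1)·(-2.4142), (-1)·(0) - (-2.4142)·(0), (-2.4142)·(-2.4142) - (0)·(0)) ≈ (-2.4142, 0, 5.8284).
  Rescale (multiply by -1 so the first nonzero entry is positive): u = (2.4142, 0, -5.8284).
  ||u|| = √((2.4142)² + (0)² + (-5.8284)²) = √(39.799) ≈ 6.3086,  v_1 = u/||u|| ≈ (0.3827, 0, -0.9239) (||v_1|| = 1).

λ_1 = 8.4142,  λ_2 = 6,  λ_3 = 5.5858;  v_1 ≈ (0.3827, 0, -0.9239)


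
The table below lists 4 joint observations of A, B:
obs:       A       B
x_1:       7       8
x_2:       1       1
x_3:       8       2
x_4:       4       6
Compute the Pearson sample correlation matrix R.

Step 1 — column means:
  mean(A) = (7 + 1 + 8 + 4) / 4 = 20/4 = 5
  mean(B) = (8 + 1 + 2 + 6) / 4 = 17/4 = 4.25

Step 2 — sample variances and covariances s[i,j] = (1/(n-1)) · Σ_k (x_{k,i} - mean_i) · (x_{k,j} - mean_j), with n-1 = 3:
  s[A,A] = ((2)·(2) + (-4)·(-4) + (3)·(3) + (-1)·(-1)) / 3 = 30/3 = 10
  s[A,B] = ((2)·(3.75) + (-4)·(-3.25) + (3)·(-2.25) + (-1)·(1.75)) / 3 = 12/3 = 4
  s[B,B] = ((3.75)·(3.75) + (-3.25)·(-3.25) + (-2.25)·(-2.25) + (1.75)·(1.75)) / 3 = 32.75/3 = 10.9167
  Sample standard deviations s_i = √(s[i,i]):
  s(A) = √(10) = 3.1623
  s(B) = √(10.9167) = 3.304

Step 3 — r_{ij} = s_{ij} / (s_i · s_j):
  r[A,A] = 1 (diagonal).
  r[A,B] = 4 / (3.1623 · 3.304) = 4 / 10.4483 = 0.3828
  r[B,B] = 1 (diagonal).

R is symmetric with unit diagonal. Assembling:

R = [[1, 0.3828],
 [0.3828, 1]]


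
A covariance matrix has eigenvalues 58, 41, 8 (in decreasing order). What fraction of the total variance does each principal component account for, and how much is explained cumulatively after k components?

Step 1 — total variance = trace(Sigma) = Σ λ_i = 58 + 41 + 8 = 107.

Step 2 — fraction explained by component i = λ_i / Σ λ:
  PC1: 58/107 = 0.5421
  PC2: 41/107 = 0.3832
  PC3: 8/107 = 0.0748

Step 3 — cumulative fraction after k components = (λ_1 + ... + λ_k) / Σ λ:
  k = 1: 58/107 = 0.5421
  k = 2: (58 + 41)/107 = 99/107 = 0.9252
  k = 3: (58 + 41 + 8)/107 = 107/107 = 1

Summary (fraction, with percent):

explained: PC1 0.5421 (54.21%), PC2 0.3832 (38.32%), PC3 0.0748 (7.48%);  cumulative: 0.5421, 0.9252, 1


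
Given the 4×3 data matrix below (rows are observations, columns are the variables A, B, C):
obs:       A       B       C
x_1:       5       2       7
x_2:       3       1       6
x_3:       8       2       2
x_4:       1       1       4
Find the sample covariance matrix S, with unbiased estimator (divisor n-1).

Step 1 — column means:
  mean(A) = (5 + 3 + 8 + 1) / 4 = 17/4 = 4.25
  mean(B) = (2 + 1 + 2 + 1) / 4 = 6/4 = 1.5
  mean(C) = (7 + 6 + 2 + 4) / 4 = 19/4 = 4.75

Step 2 — sample covariance S[i,j] = (1/(n-1)) · Σ_k (x_{k,i} - mean_i) · (x_{k,j} - mean_j), with n-1 = 3.
  S[A,A] = ((0.75)·(0.75) + (-1.25)·(-1.25) + (3.75)·(3.75) + (-3.25)·(-3.25)) / 3 = 26.75/3 = 8.9167
  S[A,B] = ((0.75)·(0.5) + (-1.25)·(-0.5) + (3.75)·(0.5) + (-3.25)·(-0.5)) / 3 = 4.5/3 = 1.5
  S[A,C] = ((0.75)·(2.25) + (-1.25)·(1.25) + (3.75)·(-2.75) + (-3.25)·(-0.75)) / 3 = -7.75/3 = -2.5833
  S[B,B] = ((0.5)·(0.5) + (-0.5)·(-0.5) + (0.5)·(0.5) + (-0.5)·(-0.5)) / 3 = 1/3 = 0.3333
  S[B,C] = ((0.5)·(2.25) + (-0.5)·(1.25) + (0.5)·(-2.75) + (-0.5)·(-0.75)) / 3 = -0.5/3 = -0.1667
  S[C,C] = ((2.25)·(2.25) + (1.25)·(1.25) + (-2.75)·(-2.75) + (-0.75)·(-0.75)) / 3 = 14.75/3 = 4.9167

S is symmetric (S[j,i] = S[i,j]). Assembling:

S = [[8.9167, 1.5, -2.5833],
 [1.5, 0.3333, -0.1667],
 [-2.5833, -0.1667, 4.9167]]


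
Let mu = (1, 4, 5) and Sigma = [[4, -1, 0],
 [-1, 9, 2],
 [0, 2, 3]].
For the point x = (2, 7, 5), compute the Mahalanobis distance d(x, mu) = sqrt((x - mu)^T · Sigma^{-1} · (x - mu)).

Step 1 — centre the observation: (x - mu) = (1, 3, 0).

Step 2 — invert Sigma (cofactor / det for 3×3, or solve directly):
  Sigma^{-1} = [[0.2584, 0.0337, -0.0225],
 [0.0337, 0.1348, -0.0899],
 [-0.0225, -0.0899, 0.3933]].

Step 3 — form the quadratic (x - mu)^T · Sigma^{-1} · (x - mu):
  Sigma^{-1} · (x - mu) = (0.3596, 0.4382, -0.2921).
  (x - mu)^T · [Sigma^{-1} · (x - mu)] = (1)·(0.3596) + (3)·(0.4382) + (0)·(-0.2921) = 1.6742.

Step 4 — take square root: d = √(1.6742) ≈ 1.2939.

d(x, mu) = √(1.6742) ≈ 1.2939


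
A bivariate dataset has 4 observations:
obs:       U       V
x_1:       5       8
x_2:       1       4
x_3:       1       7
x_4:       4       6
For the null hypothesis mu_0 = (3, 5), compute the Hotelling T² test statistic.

Step 1 — sample mean vector:
  mean(U) = (5 + 1 + 1 + 4) / 4 = 11/4 = 2.75
  mean(V) = (8 + 4 + 7 + 6) / 4 = 25/4 = 6.25
  x̄ = (2.75, 6.25),  deviation x̄ - mu_0 = (2.75, 6.25) - (3, 5) = (-0.25, 1.25).

Step 2 — sample covariance matrix, S[i,j] = (1/(n-1)) · Σ_k (x_{k,i} - mean_i) · (x_{k,j} - mean_j), divisor n-1 = 3:
  S[U,U] = ((2.25)·(2.25) + (-1.75)·(-1.75) + (-1.75)·(-1.75) + (1.25)·(1.25)) / 3 = 12.75/3 = 4.25
  S[U,V] = ((2.25)·(1.75) + (-1.75)·(-2.25) + (-1.75)·(0.75) + (1.25)·(-0.25)) / 3 = 6.25/3 = 2.0833
  S[V,V] = ((1.75)·(1.75) + (-2.25)·(-2.25) + (0.75)·(0.75) + (-0.25)·(-0.25)) / 3 = 8.75/3 = 2.9167
  S = [[4.25, 2.0833],
 [2.0833, 2.9167]].

Step 3 — invert S. det(S) = 4.25·2.9167 - (2.0833)² = 8.0556.
  S^{-1} = (1/det) · [[d, -b], [-b, a]] = [[0.3621, -0.2586],
 [-0.2586, 0.5276]].

Step 4 — quadratic form (x̄ - mu_0)^T · S^{-1} · (x̄ - mu_0):
  S^{-1} · (x̄ - mu_0) = (-0.4138, 0.7241),
  (x̄ - mu_0)^T · [...] = (-0.25)·(-0.4138) + (1.25)·(0.7241) = 1.0086.

Step 5 — scale by n: T² = 4 · 1.0086 = 4.0345.

T² ≈ 4.0345


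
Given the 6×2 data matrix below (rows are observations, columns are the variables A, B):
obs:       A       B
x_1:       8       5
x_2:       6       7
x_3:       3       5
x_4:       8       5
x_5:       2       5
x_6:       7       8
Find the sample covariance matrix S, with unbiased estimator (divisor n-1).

Step 1 — column means:
  mean(A) = (8 + 6 + 3 + 8 + 2 + 7) / 6 = 34/6 = 5.6667
  mean(B) = (5 + 7 + 5 + 5 + 5 + 8) / 6 = 35/6 = 5.8333

Step 2 — sample covariance S[i,j] = (1/(n-1)) · Σ_k (x_{k,i} - mean_i) · (x_{k,j} - mean_j), with n-1 = 5.
  S[A,A] = ((2.3333)·(2.3333) + (0.3333)·(0.3333) + (-2.6667)·(-2.6667) + (2.3333)·(2.3333) + (-3.6667)·(-3.6667) + (1.3333)·(1.3333)) / 5 = 33.3333/5 = 6.6667
  S[A,B] = ((2.3333)·(-0.8333) + (0.3333)·(1.1667) + (-2.6667)·(-0.8333) + (2.3333)·(-0.8333) + (-3.6667)·(-0.8333) + (1.3333)·(2.1667)) / 5 = 4.6667/5 = 0.9333
  S[B,B] = ((-0.8333)·(-0.8333) + (1.1667)·(1.1667) + (-0.8333)·(-0.8333) + (-0.8333)·(-0.8333) + (-0.8333)·(-0.8333) + (2.1667)·(2.1667)) / 5 = 8.8333/5 = 1.7667

S is symmetric (S[j,i] = S[i,j]). Assembling:

S = [[6.6667, 0.9333],
 [0.9333, 1.7667]]


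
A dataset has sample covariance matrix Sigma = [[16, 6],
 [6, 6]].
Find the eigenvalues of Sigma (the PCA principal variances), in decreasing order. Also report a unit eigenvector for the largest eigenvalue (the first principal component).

Step 1 — characteristic polynomial of 2×2 Sigma:
  det(Sigma - λI) = λ² - trace · λ + det = 0.
  trace = 16 + 6 = 22, det = 16·6 - (6)² = 60.
Step 2 — discriminant:
  Δ = trace² - 4·det = 484 - 240 = 244.
Step 3 — eigenvalues:
  λ = (trace ± √Δ)/2 = (22 ± 15.6205)/2,
  λ_1 = 18.8102,  λ_2 = 3.1898.

Step 4 — unit eigenvector for λ_1: solve (Sigma - λ_1 I)v = 0. First row:
  (16 - 18.8102)·v_x + (6)·v_y = 0, i.e. (-2.8102)·v_x + (6)·v_y = 0,
  so v ∝ (b, λ_1 - a) = (6, 2.8102) = u.
  ||u|| = √((6)² + (2.8102)²) = √(43.8975) ≈ 6.6255,
  v_1 = u/||u|| ≈ (0.9056, 0.4242) (||v_1|| = 1).

λ_1 = 18.8102,  λ_2 = 3.1898;  v_1 ≈ (0.9056, 0.4242)


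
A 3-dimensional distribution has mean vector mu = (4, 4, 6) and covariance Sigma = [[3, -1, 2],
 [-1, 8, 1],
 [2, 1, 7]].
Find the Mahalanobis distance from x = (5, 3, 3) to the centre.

Step 1 — centre the observation: (x - mu) = (1, -1, -3).

Step 2 — invert Sigma (cofactor / det for 3×3, or solve directly):
  Sigma^{-1} = [[0.4508, 0.0738, -0.1393],
 [0.0738, 0.1393, -0.041],
 [-0.1393, -0.041, 0.1885]].

Step 3 — form the quadratic (x - mu)^T · Sigma^{-1} · (x - mu):
  Sigma^{-1} · (x - mu) = (0.7951, 0.0574, -0.6639).
  (x - mu)^T · [Sigma^{-1} · (x - mu)] = (1)·(0.7951) + (-1)·(0.0574) + (-3)·(-0.6639) = 2.7295.

Step 4 — take square root: d = √(2.7295) ≈ 1.6521.

d(x, mu) = √(2.7295) ≈ 1.6521


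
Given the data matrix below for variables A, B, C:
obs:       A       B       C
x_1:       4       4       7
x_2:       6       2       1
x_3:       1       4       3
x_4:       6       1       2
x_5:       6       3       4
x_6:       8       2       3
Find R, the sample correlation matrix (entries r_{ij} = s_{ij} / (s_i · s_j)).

Step 1 — column means:
  mean(A) = (4 + 6 + 1 + 6 + 6 + 8) / 6 = 31/6 = 5.1667
  mean(B) = (4 + 2 + 4 + 1 + 3 + 2) / 6 = 16/6 = 2.6667
  mean(C) = (7 + 1 + 3 + 2 + 4 + 3) / 6 = 20/6 = 3.3333

Step 2 — sample variances and covariances s[i,j] = (1/(n-1)) · Σ_k (x_{k,i} - mean_i) · (x_{k,j} - mean_j), with n-1 = 5:
  s[A,A] = ((-1.1667)·(-1.1667) + (0.8333)·(0.8333) + (-4.1667)·(-4.1667) + (0.8333)·(0.8333) + (0.8333)·(0.8333) + (2.8333)·(2.8333)) / 5 = 28.8333/5 = 5.7667
  s[A,B] = ((-1.1667)·(1.3333) + (0.8333)·(-0.6667) + (-4.1667)·(1.3333) + (0.8333)·(-1.6667) + (0.8333)·(0.3333) + (2.8333)·(-0.6667)) / 5 = -10.6667/5 = -2.1333
  s[A,C] = ((-1.1667)·(3.6667) + (0.8333)·(-2.3333) + (-4.1667)·(-0.3333) + (0.8333)·(-1.3333) + (0.8333)·(0.6667) + (2.8333)·(-0.3333)) / 5 = -6.3333/5 = -1.2667
  s[B,B] = ((1.3333)·(1.3333) + (-0.6667)·(-0.6667) + (1.3333)·(1.3333) + (-1.6667)·(-1.6667) + (0.3333)·(0.3333) + (-0.6667)·(-0.6667)) / 5 = 7.3333/5 = 1.4667
  s[B,C] = ((1.3333)·(3.6667) + (-0.6667)·(-2.3333) + (1.3333)·(-0.3333) + (-1.6667)·(-1.3333) + (0.3333)·(0.6667) + (-0.6667)·(-0.3333)) / 5 = 8.6667/5 = 1.7333
  s[C,C] = ((3.6667)·(3.6667) + (-2.3333)·(-2.3333) + (-0.3333)·(-0.3333) + (-1.3333)·(-1.3333) + (0.6667)·(0.6667) + (-0.3333)·(-0.3333)) / 5 = 21.3333/5 = 4.2667
  Sample standard deviations s_i = √(s[i,i]):
  s(A) = √(5.7667) = 2.4014
  s(B) = √(1.4667) = 1.2111
  s(C) = √(4.2667) = 2.0656

Step 3 — r_{ij} = s_{ij} / (s_i · s_j):
  r[A,A] = 1 (diagonal).
  r[A,B] = -2.1333 / (2.4014 · 1.2111) = -2.1333 / 2.9082 = -0.7336
  r[A,C] = -1.2667 / (2.4014 · 2.0656) = -1.2667 / 4.9603 = -0.2554
  r[B,B] = 1 (diagonal).
  r[B,C] = 1.7333 / (1.2111 · 2.0656) = 1.7333 / 2.5016 = 0.6929
  r[C,C] = 1 (diagonal).

R is symmetric with unit diagonal. Assembling:

R = [[1, -0.7336, -0.2554],
 [-0.7336, 1, 0.6929],
 [-0.2554, 0.6929, 1]]


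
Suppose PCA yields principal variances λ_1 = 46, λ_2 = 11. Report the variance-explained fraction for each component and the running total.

Step 1 — total variance = trace(Sigma) = Σ λ_i = 46 + 11 = 57.

Step 2 — fraction explained by component i = λ_i / Σ λ:
  PC1: 46/57 = 0.807
  PC2: 11/57 = 0.193

Step 3 — cumulative fraction after k components = (λ_1 + ... + λ_k) / Σ λ:
  k = 1: 46/57 = 0.807
  k = 2: (46 + 11)/57 = 57/57 = 1

Summary (fraction, with percent):

explained: PC1 0.807 (80.7%), PC2 0.193 (19.3%);  cumulative: 0.807, 1


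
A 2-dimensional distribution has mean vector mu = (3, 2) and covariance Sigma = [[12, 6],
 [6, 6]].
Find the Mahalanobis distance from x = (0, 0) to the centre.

Step 1 — centre the observation: (x - mu) = (-3, -2).

Step 2 — invert Sigma. det(Sigma) = 12·6 - (6)² = 36.
  Sigma^{-1} = (1/det) · [[d, -b], [-b, a]] = [[0.1667, -0.1667],
 [-0.1667, 0.3333]].

Step 3 — form the quadratic (x - mu)^T · Sigma^{-1} · (x - mu):
  Sigma^{-1} · (x - mu) = (-0.1667, -0.1667).
  (x - mu)^T · [Sigma^{-1} · (x - mu)] = (-3)·(-0.1667) + (-2)·(-0.1667) = 0.8333.

Step 4 — take square root: d = √(0.8333) ≈ 0.9129.

d(x, mu) = √(0.8333) ≈ 0.9129


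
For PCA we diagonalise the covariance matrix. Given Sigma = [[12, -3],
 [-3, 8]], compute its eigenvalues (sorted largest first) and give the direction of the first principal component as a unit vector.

Step 1 — characteristic polynomial of 2×2 Sigma:
  det(Sigma - λI) = λ² - trace · λ + det = 0.
  trace = 12 + 8 = 20, det = 12·8 - (-3)² = 87.
Step 2 — discriminant:
  Δ = trace² - 4·det = 400 - 348 = 52.
Step 3 — eigenvalues:
  λ = (trace ± √Δ)/2 = (20 ± 7.2111)/2,
  λ_1 = 13.6056,  λ_2 = 6.3944.

Step 4 — unit eigenvector for λ_1: solve (Sigma - λ_1 I)v = 0. First row:
  (12 - 13.6056)·v_x + (-3)·v_y = 0, i.e. (-1.6056)·v_x + (-3)·v_y = 0,
  so v ∝ (b, λ_1 - a) = (-3, 1.6056); multiply by -1 so the first entry is positive: u = (3, -1.6056).
  ||u|| = √((3)² + (-1.6056)²) = √(11.5778) ≈ 3.4026,
  v_1 = u/||u|| ≈ (0.8817, -0.4719) (||v_1|| = 1).

λ_1 = 13.6056,  λ_2 = 6.3944;  v_1 ≈ (0.8817, -0.4719)


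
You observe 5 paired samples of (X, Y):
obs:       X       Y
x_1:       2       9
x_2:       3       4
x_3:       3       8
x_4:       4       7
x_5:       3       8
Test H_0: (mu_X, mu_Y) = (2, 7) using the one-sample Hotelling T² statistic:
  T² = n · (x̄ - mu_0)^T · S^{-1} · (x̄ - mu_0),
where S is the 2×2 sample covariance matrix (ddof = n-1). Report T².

Step 1 — sample mean vector:
  mean(X) = (2 + 3 + 3 + 4 + 3) / 5 = 15/5 = 3
  mean(Y) = (9 + 4 + 8 + 7 + 8) / 5 = 36/5 = 7.2
  x̄ = (3, 7.2),  deviation x̄ - mu_0 = (3, 7.2) - (2, 7) = (1, 0.2).

Step 2 — sample covariance matrix, S[i,j] = (1/(n-1)) · Σ_k (x_{k,i} - mean_i) · (x_{k,j} - mean_j), divisor n-1 = 4:
  S[X,X] = ((-1)·(-1) + (0)·(0) + (0)·(0) + (1)·(1) + (0)·(0)) / 4 = 2/4 = 0.5
  S[X,Y] = ((-1)·(1.8) + (0)·(-3.2) + (0)·(0.8) + (1)·(-0.2) + (0)·(0.8)) / 4 = -2/4 = -0.5
  S[Y,Y] = ((1.8)·(1.8) + (-3.2)·(-3.2) + (0.8)·(0.8) + (-0.2)·(-0.2) + (0.8)·(0.8)) / 4 = 14.8/4 = 3.7
  S = [[0.5, -0.5],
 [-0.5, 3.7]].

Step 3 — invert S. det(S) = 0.5·3.7 - (-0.5)² = 1.6.
  S^{-1} = (1/det) · [[d, -b], [-b, a]] = [[2.3125, 0.3125],
 [0.3125, 0.3125]].

Step 4 — quadratic form (x̄ - mu_0)^T · S^{-1} · (x̄ - mu_0):
  S^{-1} · (x̄ - mu_0) = (2.375, 0.375),
  (x̄ - mu_0)^T · [...] = (1)·(2.375) + (0.2)·(0.375) = 2.45.

Step 5 — scale by n: T² = 5 · 2.45 = 12.25.

T² ≈ 12.25


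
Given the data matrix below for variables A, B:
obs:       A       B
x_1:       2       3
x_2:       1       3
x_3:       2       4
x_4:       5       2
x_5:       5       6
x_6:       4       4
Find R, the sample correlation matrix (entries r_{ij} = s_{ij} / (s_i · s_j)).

Step 1 — column means:
  mean(A) = (2 + 1 + 2 + 5 + 5 + 4) / 6 = 19/6 = 3.1667
  mean(B) = (3 + 3 + 4 + 2 + 6 + 4) / 6 = 22/6 = 3.6667

Step 2 — sample variances and covariances s[i,j] = (1/(n-1)) · Σ_k (x_{k,i} - mean_i) · (x_{k,j} - mean_j), with n-1 = 5:
  s[A,A] = ((-1.1667)·(-1.1667) + (-2.1667)·(-2.1667) + (-1.1667)·(-1.1667) + (1.8333)·(1.8333) + (1.8333)·(1.8333) + (0.8333)·(0.8333)) / 5 = 14.8333/5 = 2.9667
  s[A,B] = ((-1.1667)·(-0.6667) + (-2.1667)·(-0.6667) + (-1.1667)·(0.3333) + (1.8333)·(-1.6667) + (1.8333)·(2.3333) + (0.8333)·(0.3333)) / 5 = 3.3333/5 = 0.6667
  s[B,B] = ((-0.6667)·(-0.6667) + (-0.6667)·(-0.6667) + (0.3333)·(0.3333) + (-1.6667)·(-1.6667) + (2.3333)·(2.3333) + (0.3333)·(0.3333)) / 5 = 9.3333/5 = 1.8667
  Sample standard deviations s_i = √(s[i,i]):
  s(A) = √(2.9667) = 1.7224
  s(B) = √(1.8667) = 1.3663

Step 3 — r_{ij} = s_{ij} / (s_i · s_j):
  r[A,A] = 1 (diagonal).
  r[A,B] = 0.6667 / (1.7224 · 1.3663) = 0.6667 / 2.3532 = 0.2833
  r[B,B] = 1 (diagonal).

R is symmetric with unit diagonal. Assembling:

R = [[1, 0.2833],
 [0.2833, 1]]


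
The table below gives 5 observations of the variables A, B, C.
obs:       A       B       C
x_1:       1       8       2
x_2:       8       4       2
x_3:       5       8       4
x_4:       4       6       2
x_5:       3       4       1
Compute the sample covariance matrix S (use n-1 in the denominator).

Step 1 — column means:
  mean(A) = (1 + 8 + 5 + 4 + 3) / 5 = 21/5 = 4.2
  mean(B) = (8 + 4 + 8 + 6 + 4) / 5 = 30/5 = 6
  mean(C) = (2 + 2 + 4 + 2 + 1) / 5 = 11/5 = 2.2

Step 2 — sample covariance S[i,j] = (1/(n-1)) · Σ_k (x_{k,i} - mean_i) · (x_{k,j} - mean_j), with n-1 = 4.
  S[A,A] = ((-3.2)·(-3.2) + (3.8)·(3.8) + (0.8)·(0.8) + (-0.2)·(-0.2) + (-1.2)·(-1.2)) / 4 = 26.8/4 = 6.7
  S[A,B] = ((-3.2)·(2) + (3.8)·(-2) + (0.8)·(2) + (-0.2)·(0) + (-1.2)·(-2)) / 4 = -10/4 = -2.5
  S[A,C] = ((-3.2)·(-0.2) + (3.8)·(-0.2) + (0.8)·(1.8) + (-0.2)·(-0.2) + (-1.2)·(-1.2)) / 4 = 2.8/4 = 0.7
  S[B,B] = ((2)·(2) + (-2)·(-2) + (2)·(2) + (0)·(0) + (-2)·(-2)) / 4 = 16/4 = 4
  S[B,C] = ((2)·(-0.2) + (-2)·(-0.2) + (2)·(1.8) + (0)·(-0.2) + (-2)·(-1.2)) / 4 = 6/4 = 1.5
  S[C,C] = ((-0.2)·(-0.2) + (-0.2)·(-0.2) + (1.8)·(1.8) + (-0.2)·(-0.2) + (-1.2)·(-1.2)) / 4 = 4.8/4 = 1.2

S is symmetric (S[j,i] = S[i,j]). Assembling:

S = [[6.7, -2.5, 0.7],
 [-2.5, 4, 1.5],
 [0.7, 1.5, 1.2]]


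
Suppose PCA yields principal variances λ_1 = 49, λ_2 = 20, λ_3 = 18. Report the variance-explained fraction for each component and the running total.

Step 1 — total variance = trace(Sigma) = Σ λ_i = 49 + 20 + 18 = 87.

Step 2 — fraction explained by component i = λ_i / Σ λ:
  PC1: 49/87 = 0.5632
  PC2: 20/87 = 0.2299
  PC3: 18/87 = 0.2069

Step 3 — cumulative fraction after k components = (λ_1 + ... + λ_k) / Σ λ:
  k = 1: 49/87 = 0.5632
  k = 2: (49 + 20)/87 = 69/87 = 0.7931
  k = 3: (49 + 20 + 18)/87 = 87/87 = 1

Summary (fraction, with percent):

explained: PC1 0.5632 (56.32%), PC2 0.2299 (22.99%), PC3 0.2069 (20.69%);  cumulative: 0.5632, 0.7931, 1


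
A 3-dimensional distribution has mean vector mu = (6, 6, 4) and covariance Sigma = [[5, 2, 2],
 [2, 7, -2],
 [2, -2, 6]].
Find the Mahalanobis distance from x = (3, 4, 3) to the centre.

Step 1 — centre the observation: (x - mu) = (-3, -2, -1).

Step 2 — invert Sigma (cofactor / det for 3×3, or solve directly):
  Sigma^{-1} = [[0.3115, -0.1311, -0.1475],
 [-0.1311, 0.2131, 0.1148],
 [-0.1475, 0.1148, 0.2541]].

Step 3 — form the quadratic (x - mu)^T · Sigma^{-1} · (x - mu):
  Sigma^{-1} · (x - mu) = (-0.5246, -0.1475, -0.041).
  (x - mu)^T · [Sigma^{-1} · (x - mu)] = (-3)·(-0.5246) + (-2)·(-0.1475) + (-1)·(-0.041) = 1.9098.

Step 4 — take square root: d = √(1.9098) ≈ 1.382.

d(x, mu) = √(1.9098) ≈ 1.382


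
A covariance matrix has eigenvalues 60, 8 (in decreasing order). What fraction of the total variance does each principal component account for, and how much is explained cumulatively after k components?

Step 1 — total variance = trace(Sigma) = Σ λ_i = 60 + 8 = 68.

Step 2 — fraction explained by component i = λ_i / Σ λ:
  PC1: 60/68 = 0.8824
  PC2: 8/68 = 0.1176

Step 3 — cumulative fraction after k components = (λ_1 + ... + λ_k) / Σ λ:
  k = 1: 60/68 = 0.8824
  k = 2: (60 + 8)/68 = 68/68 = 1

Summary (fraction, with percent):

explained: PC1 0.8824 (88.24%), PC2 0.1176 (11.76%);  cumulative: 0.8824, 1


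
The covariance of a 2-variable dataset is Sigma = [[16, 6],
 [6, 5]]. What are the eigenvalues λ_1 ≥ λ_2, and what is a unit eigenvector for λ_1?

Step 1 — characteristic polynomial of 2×2 Sigma:
  det(Sigma - λI) = λ² - trace · λ + det = 0.
  trace = 16 + 5 = 21, det = 16·5 - (6)² = 44.
Step 2 — discriminant:
  Δ = trace² - 4·det = 441 - 176 = 265.
Step 3 — eigenvalues:
  λ = (trace ± √Δ)/2 = (21 ± 16.2788)/2,
  λ_1 = 18.6394,  λ_2 = 2.3606.

Step 4 — unit eigenvector for λ_1: solve (Sigma - λ_1 I)v = 0. First row:
  (16 - 18.6394)·v_x + (6)·v_y = 0, i.e. (-2.6394)·v_x + (6)·v_y = 0,
  so v ∝ (b, λ_1 - a) = (6, 2.6394) = u.
  ||u|| = √((6)² + (2.6394)²) = √(42.9665) ≈ 6.5549,
  v_1 = u/||u|| ≈ (0.9153, 0.4027) (||v_1|| = 1).

λ_1 = 18.6394,  λ_2 = 2.3606;  v_1 ≈ (0.9153, 0.4027)


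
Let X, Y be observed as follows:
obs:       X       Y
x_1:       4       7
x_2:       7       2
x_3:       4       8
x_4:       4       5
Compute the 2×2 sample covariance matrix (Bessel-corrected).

Step 1 — column means:
  mean(X) = (4 + 7 + 4 + 4) / 4 = 19/4 = 4.75
  mean(Y) = (7 + 2 + 8 + 5) / 4 = 22/4 = 5.5

Step 2 — sample covariance S[i,j] = (1/(n-1)) · Σ_k (x_{k,i} - mean_i) · (x_{k,j} - mean_j), with n-1 = 3.
  S[X,X] = ((-0.75)·(-0.75) + (2.25)·(2.25) + (-0.75)·(-0.75) + (-0.75)·(-0.75)) / 3 = 6.75/3 = 2.25
  S[X,Y] = ((-0.75)·(1.5) + (2.25)·(-3.5) + (-0.75)·(2.5) + (-0.75)·(-0.5)) / 3 = -10.5/3 = -3.5
  S[Y,Y] = ((1.5)·(1.5) + (-3.5)·(-3.5) + (2.5)·(2.5) + (-0.5)·(-0.5)) / 3 = 21/3 = 7

S is symmetric (S[j,i] = S[i,j]). Assembling:

S = [[2.25, -3.5],
 [-3.5, 7]]


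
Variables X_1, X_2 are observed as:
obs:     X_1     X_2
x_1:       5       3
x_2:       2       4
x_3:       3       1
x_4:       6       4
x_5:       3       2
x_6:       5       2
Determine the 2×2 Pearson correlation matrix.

Step 1 — column means:
  mean(X_1) = (5 + 2 + 3 + 6 + 3 + 5) / 6 = 24/6 = 4
  mean(X_2) = (3 + 4 + 1 + 4 + 2 + 2) / 6 = 16/6 = 2.6667

Step 2 — sample variances and covariances s[i,j] = (1/(n-1)) · Σ_k (x_{k,i} - mean_i) · (x_{k,j} - mean_j), with n-1 = 5:
  s[X_1,X_1] = ((1)·(1) + (-2)·(-2) + (-1)·(-1) + (2)·(2) + (-1)·(-1) + (1)·(1)) / 5 = 12/5 = 2.4
  s[X_1,X_2] = ((1)·(0.3333) + (-2)·(1.3333) + (-1)·(-1.6667) + (2)·(1.3333) + (-1)·(-0.6667) + (1)·(-0.6667)) / 5 = 2/5 = 0.4
  s[X_2,X_2] = ((0.3333)·(0.3333) + (1.3333)·(1.3333) + (-1.6667)·(-1.6667) + (1.3333)·(1.3333) + (-0.6667)·(-0.6667) + (-0.6667)·(-0.6667)) / 5 = 7.3333/5 = 1.4667
  Sample standard deviations s_i = √(s[i,i]):
  s(X_1) = √(2.4) = 1.5492
  s(X_2) = √(1.4667) = 1.2111

Step 3 — r_{ij} = s_{ij} / (s_i · s_j):
  r[X_1,X_1] = 1 (diagonal).
  r[X_1,X_2] = 0.4 / (1.5492 · 1.2111) = 0.4 / 1.8762 = 0.2132
  r[X_2,X_2] = 1 (diagonal).

R is symmetric with unit diagonal. Assembling:

R = [[1, 0.2132],
 [0.2132, 1]]


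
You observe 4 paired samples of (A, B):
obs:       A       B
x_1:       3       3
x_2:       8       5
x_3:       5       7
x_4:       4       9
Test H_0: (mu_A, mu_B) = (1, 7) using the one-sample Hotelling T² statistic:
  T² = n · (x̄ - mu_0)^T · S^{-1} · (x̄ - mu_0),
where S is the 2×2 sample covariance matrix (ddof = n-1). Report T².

Step 1 — sample mean vector:
  mean(A) = (3 + 8 + 5 + 4) / 4 = 20/4 = 5
  mean(B) = (3 + 5 + 7 + 9) / 4 = 24/4 = 6
  x̄ = (5, 6),  deviation x̄ - mu_0 = (5, 6) - (1, 7) = (4, -1).

Step 2 — sample covariance matrix, S[i,j] = (1/(n-1)) · Σ_k (x_{k,i} - mean_i) · (x_{k,j} - mean_j), divisor n-1 = 3:
  S[A,A] = ((-2)·(-2) + (3)·(3) + (0)·(0) + (-1)·(-1)) / 3 = 14/3 = 4.6667
  S[A,B] = ((-2)·(-3) + (3)·(-1) + (0)·(1) + (-1)·(3)) / 3 = 0/3 = 0
  S[B,B] = ((-3)·(-3) + (-1)·(-1) + (1)·(1) + (3)·(3)) / 3 = 20/3 = 6.6667
  S = [[4.6667, 0],
 [0, 6.6667]].

Step 3 — invert S. det(S) = 4.6667·6.6667 - (0)² = 31.1111.
  S^{-1} = (1/det) · [[d, -b], [-b, a]] = [[0.2143, 0],
 [0, 0.15]].

Step 4 — quadratic form (x̄ - mu_0)^T · S^{-1} · (x̄ - mu_0):
  S^{-1} · (x̄ - mu_0) = (0.8571, -0.15),
  (x̄ - mu_0)^T · [...] = (4)·(0.8571) + (-1)·(-0.15) = 3.5786.

Step 5 — scale by n: T² = 4 · 3.5786 = 14.3143.

T² ≈ 14.3143


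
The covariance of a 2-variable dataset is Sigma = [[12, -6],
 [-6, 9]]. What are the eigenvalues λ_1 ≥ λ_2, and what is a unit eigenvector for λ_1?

Step 1 — characteristic polynomial of 2×2 Sigma:
  det(Sigma - λI) = λ² - trace · λ + det = 0.
  trace = 12 + 9 = 21, det = 12·9 - (-6)² = 72.
Step 2 — discriminant:
  Δ = trace² - 4·det = 441 - 288 = 153.
Step 3 — eigenvalues:
  λ = (trace ± √Δ)/2 = (21 ± 12.3693)/2,
  λ_1 = 16.6847,  λ_2 = 4.3153.

Step 4 — unit eigenvector for λ_1: solve (Sigma - λ_1 I)v = 0. First row:
  (12 - 16.6847)·v_x + (-6)·v_y = 0, i.e. (-4.6847)·v_x + (-6)·v_y = 0,
  so v ∝ (b, λ_1 - a) = (-6, 4.6847); multiply by -1 so the first entry is positive: u = (6, -4.6847).
  ||u|| = √((6)² + (-4.6847)²) = √(57.946) ≈ 7.6122,
  v_1 = u/||u|| ≈ (0.7882, -0.6154) (||v_1|| = 1).

λ_1 = 16.6847,  λ_2 = 4.3153;  v_1 ≈ (0.7882, -0.6154)


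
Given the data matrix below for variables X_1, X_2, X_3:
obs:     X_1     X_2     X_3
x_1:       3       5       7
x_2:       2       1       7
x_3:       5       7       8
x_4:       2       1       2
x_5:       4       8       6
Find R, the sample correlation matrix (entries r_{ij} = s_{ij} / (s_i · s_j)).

Step 1 — column means:
  mean(X_1) = (3 + 2 + 5 + 2 + 4) / 5 = 16/5 = 3.2
  mean(X_2) = (5 + 1 + 7 + 1 + 8) / 5 = 22/5 = 4.4
  mean(X_3) = (7 + 7 + 8 + 2 + 6) / 5 = 30/5 = 6

Step 2 — sample variances and covariances s[i,j] = (1/(n-1)) · Σ_k (x_{k,i} - mean_i) · (x_{k,j} - mean_j), with n-1 = 4:
  s[X_1,X_1] = ((-0.2)·(-0.2) + (-1.2)·(-1.2) + (1.8)·(1.8) + (-1.2)·(-1.2) + (0.8)·(0.8)) / 4 = 6.8/4 = 1.7
  s[X_1,X_2] = ((-0.2)·(0.6) + (-1.2)·(-3.4) + (1.8)·(2.6) + (-1.2)·(-3.4) + (0.8)·(3.6)) / 4 = 15.6/4 = 3.9
  s[X_1,X_3] = ((-0.2)·(1) + (-1.2)·(1) + (1.8)·(2) + (-1.2)·(-4) + (0.8)·(0)) / 4 = 7/4 = 1.75
  s[X_2,X_2] = ((0.6)·(0.6) + (-3.4)·(-3.4) + (2.6)·(2.6) + (-3.4)·(-3.4) + (3.6)·(3.6)) / 4 = 43.2/4 = 10.8
  s[X_2,X_3] = ((0.6)·(1) + (-3.4)·(1) + (2.6)·(2) + (-3.4)·(-4) + (3.6)·(0)) / 4 = 16/4 = 4
  s[X_3,X_3] = ((1)·(1) + (1)·(1) + (2)·(2) + (-4)·(-4) + (0)·(0)) / 4 = 22/4 = 5.5
  Sample standard deviations s_i = √(s[i,i]):
  s(X_1) = √(1.7) = 1.3038
  s(X_2) = √(10.8) = 3.2863
  s(X_3) = √(5.5) = 2.3452

Step 3 — r_{ij} = s_{ij} / (s_i · s_j):
  r[X_1,X_1] = 1 (diagonal).
  r[X_1,X_2] = 3.9 / (1.3038 · 3.2863) = 3.9 / 4.2849 = 0.9102
  r[X_1,X_3] = 1.75 / (1.3038 · 2.3452) = 1.75 / 3.0578 = 0.5723
  r[X_2,X_2] = 1 (diagonal).
  r[X_2,X_3] = 4 / (3.2863 · 2.3452) = 4 / 7.7071 = 0.519
  r[X_3,X_3] = 1 (diagonal).

R is symmetric with unit diagonal. Assembling:

R = [[1, 0.9102, 0.5723],
 [0.9102, 1, 0.519],
 [0.5723, 0.519, 1]]
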